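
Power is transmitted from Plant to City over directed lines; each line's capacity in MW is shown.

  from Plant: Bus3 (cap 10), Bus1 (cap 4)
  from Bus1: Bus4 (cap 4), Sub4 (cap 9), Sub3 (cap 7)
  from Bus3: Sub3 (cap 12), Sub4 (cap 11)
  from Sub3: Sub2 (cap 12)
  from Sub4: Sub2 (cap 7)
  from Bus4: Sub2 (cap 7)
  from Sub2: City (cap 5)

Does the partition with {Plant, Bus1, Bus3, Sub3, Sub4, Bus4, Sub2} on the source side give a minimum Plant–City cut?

Given cut capacity: 5 = 5.
Augment Plant→Bus1→Sub3→Sub2→City: bottleneck 4, flow now 4.
Augment Plant→Bus3→Sub3→Sub2→City: bottleneck 1, flow now 5.
No augmenting path remains; maximum flow = 5.
Cut capacity 5 equals the max flow, so it is a minimum cut.

Yes — it is a minimum cut (capacity 5).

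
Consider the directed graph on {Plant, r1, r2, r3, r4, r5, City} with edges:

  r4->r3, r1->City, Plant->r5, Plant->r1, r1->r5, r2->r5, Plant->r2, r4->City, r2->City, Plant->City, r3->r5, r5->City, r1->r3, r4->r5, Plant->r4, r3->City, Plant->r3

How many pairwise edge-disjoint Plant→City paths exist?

6

Assign every edge capacity 1; by Menger, the answer equals the max flow.
Path Plant→City (+1); total 1.
Path Plant→r1→City (+1); total 2.
Path Plant→r2→City (+1); total 3.
Path Plant→r3→City (+1); total 4.
Path Plant→r4→City (+1); total 5.
Path Plant→r5→City (+1); total 6.
No residual Plant→City path; max flow = 6.
Certifying cut of size 6: {Plant→City, Plant→r1, Plant→r2, Plant→r3, Plant→r4, Plant→r5}.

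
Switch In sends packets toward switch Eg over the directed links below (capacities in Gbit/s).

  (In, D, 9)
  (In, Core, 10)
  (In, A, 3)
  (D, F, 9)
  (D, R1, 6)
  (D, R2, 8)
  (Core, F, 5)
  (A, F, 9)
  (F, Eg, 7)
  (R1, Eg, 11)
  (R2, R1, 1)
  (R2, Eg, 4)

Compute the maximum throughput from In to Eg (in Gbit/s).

Augment In→D→F→Eg: bottleneck 7, flow now 7.
Augment In→D→R1→Eg: bottleneck 2, flow now 9.
Augment In→Core→F→D→R1→Eg: bottleneck 4, flow now 13. (uses reverse residual edge)
Augment In→Core→F→D→R2→Eg: bottleneck 1, flow now 14. (uses reverse residual edge)
Augment In→A→F→D→R2→Eg: bottleneck 2, flow now 16. (uses reverse residual edge)
No augmenting path remains; maximum flow = 16.
In the residual graph, reachable from In: {In, Core, A, F}.
Min-cut edges: In→D (9), F→Eg (7); capacity 9 + 7 = 16.
This cut is saturated, so no flow can exceed 16.

16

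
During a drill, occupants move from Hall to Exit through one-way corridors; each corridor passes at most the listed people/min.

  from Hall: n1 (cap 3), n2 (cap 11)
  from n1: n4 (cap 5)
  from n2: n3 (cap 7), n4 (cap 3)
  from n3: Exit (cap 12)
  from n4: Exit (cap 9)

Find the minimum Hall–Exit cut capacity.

13

Augment Hall→n1→n4→Exit: bottleneck 3, flow now 3.
Augment Hall→n2→n3→Exit: bottleneck 7, flow now 10.
Augment Hall→n2→n4→Exit: bottleneck 3, flow now 13.
No augmenting path remains; maximum flow = 13.
By max-flow min-cut, the minimum cut capacity equals the max flow.
In the residual graph, reachable from Hall: {Hall, n2}.
Min-cut edges: Hall→n1 (3), n2→n3 (7), n2→n4 (3); capacity 3 + 7 + 3 = 13.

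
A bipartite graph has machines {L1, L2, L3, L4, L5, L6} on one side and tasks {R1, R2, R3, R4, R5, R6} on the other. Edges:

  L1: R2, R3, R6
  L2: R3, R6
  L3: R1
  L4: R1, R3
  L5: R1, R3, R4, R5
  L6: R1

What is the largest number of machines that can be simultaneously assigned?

Unit-capacity flow: source→left, listed edges, right→sink; max matching = max flow.
Augmenting path L1→R2 (+1); matched 1.
Augmenting path L2→R3 (+1); matched 2.
Augmenting path L3→R1 (+1); matched 3.
Augmenting path L5→R4 (+1); matched 4.
Augmenting path L4→R3→L2→R6 (+1); matched 5.
No augmenting path remains; maximum matching = 5.
König certificate: {L1, L2, L4, L5, R1} is a vertex cover of size 5 (every listed pair touches it), so no matching can be larger.

5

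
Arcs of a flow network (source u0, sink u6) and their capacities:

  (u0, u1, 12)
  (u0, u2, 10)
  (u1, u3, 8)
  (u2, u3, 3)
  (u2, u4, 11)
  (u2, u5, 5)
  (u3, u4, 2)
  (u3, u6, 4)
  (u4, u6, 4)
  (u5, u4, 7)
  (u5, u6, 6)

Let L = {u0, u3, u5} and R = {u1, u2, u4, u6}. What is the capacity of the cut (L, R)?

Edges leaving {u0, u3, u5}: u0→u1 (12), u0→u2 (10), u3→u4 (2), u3→u6 (4), u5→u4 (7), u5→u6 (6).
Cut capacity = 12 + 10 + 2 + 4 + 7 + 6 = 41.

41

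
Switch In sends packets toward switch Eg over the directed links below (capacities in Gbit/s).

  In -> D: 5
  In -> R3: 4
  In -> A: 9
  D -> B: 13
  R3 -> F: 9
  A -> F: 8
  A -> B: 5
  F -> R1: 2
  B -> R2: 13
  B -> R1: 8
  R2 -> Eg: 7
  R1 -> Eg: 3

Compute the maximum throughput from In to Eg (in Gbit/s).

10

Augment In→D→B→R2→Eg: bottleneck 5, flow now 5.
Augment In→R3→F→R1→Eg: bottleneck 2, flow now 7.
Augment In→A→B→R2→Eg: bottleneck 2, flow now 9.
Augment In→A→B→R1→Eg: bottleneck 1, flow now 10.
No augmenting path remains; maximum flow = 10.
In the residual graph, reachable from In: {In, D, R3, A, F, B, R2, R1}.
Min-cut edges: R2→Eg (7), R1→Eg (3); capacity 7 + 3 = 10.
This cut is saturated, so no flow can exceed 10.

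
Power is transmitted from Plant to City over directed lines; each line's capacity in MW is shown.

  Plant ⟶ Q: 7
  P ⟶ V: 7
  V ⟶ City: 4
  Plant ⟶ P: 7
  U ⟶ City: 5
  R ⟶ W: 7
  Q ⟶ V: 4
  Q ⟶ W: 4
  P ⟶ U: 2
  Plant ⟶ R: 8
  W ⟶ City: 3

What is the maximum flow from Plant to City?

9

Augment Plant→P→U→City: bottleneck 2, flow now 2.
Augment Plant→P→V→City: bottleneck 4, flow now 6.
Augment Plant→Q→W→City: bottleneck 3, flow now 9.
No augmenting path remains; maximum flow = 9.
In the residual graph, reachable from Plant: {Plant, P, Q, R, V, W}.
Min-cut edges: P→U (2), V→City (4), W→City (3); capacity 2 + 4 + 3 = 9.
This cut is saturated, so no flow can exceed 9.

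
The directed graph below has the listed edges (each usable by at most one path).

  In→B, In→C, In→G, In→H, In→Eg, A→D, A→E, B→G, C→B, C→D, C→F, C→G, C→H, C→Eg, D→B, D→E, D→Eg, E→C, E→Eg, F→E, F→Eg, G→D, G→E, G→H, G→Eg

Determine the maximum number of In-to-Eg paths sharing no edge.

Assign every edge capacity 1; by Menger, the answer equals the max flow.
Path In→Eg (+1); total 1.
Path In→C→Eg (+1); total 2.
Path In→G→Eg (+1); total 3.
Path In→B→G→D→Eg (+1); total 4.
No residual In→Eg path; max flow = 4.
Certifying cut of size 4: {In→B, In→C, In→Eg, In→G}.

4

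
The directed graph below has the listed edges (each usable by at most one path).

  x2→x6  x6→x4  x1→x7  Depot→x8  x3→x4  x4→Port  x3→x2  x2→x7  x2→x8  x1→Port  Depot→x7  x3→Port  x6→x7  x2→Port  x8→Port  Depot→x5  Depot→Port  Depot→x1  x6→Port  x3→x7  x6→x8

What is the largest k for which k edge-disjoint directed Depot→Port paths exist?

3

Assign every edge capacity 1; by Menger, the answer equals the max flow.
Path Depot→Port (+1); total 1.
Path Depot→x1→Port (+1); total 2.
Path Depot→x8→Port (+1); total 3.
No residual Depot→Port path; max flow = 3.
Certifying cut of size 3: {Depot→Port, Depot→x1, Depot→x8}.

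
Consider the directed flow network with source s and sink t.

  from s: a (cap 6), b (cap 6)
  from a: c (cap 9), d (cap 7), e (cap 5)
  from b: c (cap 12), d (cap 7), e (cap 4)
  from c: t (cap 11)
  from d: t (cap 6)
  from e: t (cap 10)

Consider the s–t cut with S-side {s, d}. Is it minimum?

No — its capacity is 18, but the minimum cut has capacity 12.

Given cut capacity: 6 + 6 + 6 = 18.
Augment s→a→c→t: bottleneck 6, flow now 6.
Augment s→b→c→t: bottleneck 5, flow now 11.
Augment s→b→d→t: bottleneck 1, flow now 12.
No augmenting path remains; maximum flow = 12.
In the residual graph, reachable from s: {s}.
Min-cut edges: s→a (6), s→b (6); capacity 6 + 6 = 12.
Cut capacity 18 exceeds the max flow 12, so it is not minimum.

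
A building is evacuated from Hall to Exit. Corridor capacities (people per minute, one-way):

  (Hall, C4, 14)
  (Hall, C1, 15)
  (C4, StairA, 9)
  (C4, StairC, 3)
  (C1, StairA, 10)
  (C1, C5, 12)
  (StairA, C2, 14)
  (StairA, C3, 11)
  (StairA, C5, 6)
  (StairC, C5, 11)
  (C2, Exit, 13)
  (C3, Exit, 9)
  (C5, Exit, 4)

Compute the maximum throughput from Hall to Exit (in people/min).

23

Augment Hall→C1→C5→Exit: bottleneck 4, flow now 4.
Augment Hall→C4→StairA→C2→Exit: bottleneck 9, flow now 13.
Augment Hall→C1→StairA→C2→Exit: bottleneck 4, flow now 17.
Augment Hall→C1→StairA→C3→Exit: bottleneck 6, flow now 23.
No augmenting path remains; maximum flow = 23.
In the residual graph, reachable from Hall: {Hall, C4, C1, StairC, C5}.
Min-cut edges: C4→StairA (9), C1→StairA (10), C5→Exit (4); capacity 9 + 10 + 4 = 23.
This cut is saturated, so no flow can exceed 23.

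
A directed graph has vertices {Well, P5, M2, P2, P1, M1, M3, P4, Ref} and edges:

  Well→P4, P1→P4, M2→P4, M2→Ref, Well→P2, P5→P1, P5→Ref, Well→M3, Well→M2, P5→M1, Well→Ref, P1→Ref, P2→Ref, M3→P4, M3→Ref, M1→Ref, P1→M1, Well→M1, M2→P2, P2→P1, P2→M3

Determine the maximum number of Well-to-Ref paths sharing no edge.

5

Assign every edge capacity 1; by Menger, the answer equals the max flow.
Path Well→Ref (+1); total 1.
Path Well→M2→Ref (+1); total 2.
Path Well→P2→Ref (+1); total 3.
Path Well→M1→Ref (+1); total 4.
Path Well→M3→Ref (+1); total 5.
No residual Well→Ref path; max flow = 5.
Certifying cut of size 5: {Well→M1, Well→M2, Well→M3, Well→P2, Well→Ref}.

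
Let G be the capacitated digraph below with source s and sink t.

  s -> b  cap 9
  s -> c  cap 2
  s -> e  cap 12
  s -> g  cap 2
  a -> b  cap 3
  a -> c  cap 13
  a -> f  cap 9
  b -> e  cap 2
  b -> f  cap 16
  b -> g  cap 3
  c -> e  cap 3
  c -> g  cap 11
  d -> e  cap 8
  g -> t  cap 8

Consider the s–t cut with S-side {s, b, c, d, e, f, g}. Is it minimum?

No — its capacity is 8, but the minimum cut has capacity 7.

Given cut capacity: 8 = 8.
Augment s→g→t: bottleneck 2, flow now 2.
Augment s→b→g→t: bottleneck 3, flow now 5.
Augment s→c→g→t: bottleneck 2, flow now 7.
No augmenting path remains; maximum flow = 7.
In the residual graph, reachable from s: {s, b, e, f}.
Min-cut edges: s→c (2), s→g (2), b→g (3); capacity 2 + 2 + 3 = 7.
Cut capacity 8 exceeds the max flow 7, so it is not minimum.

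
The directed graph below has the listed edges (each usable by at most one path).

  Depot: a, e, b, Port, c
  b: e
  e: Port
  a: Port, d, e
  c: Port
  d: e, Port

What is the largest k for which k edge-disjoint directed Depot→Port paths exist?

Assign every edge capacity 1; by Menger, the answer equals the max flow.
Path Depot→Port (+1); total 1.
Path Depot→a→Port (+1); total 2.
Path Depot→c→Port (+1); total 3.
Path Depot→e→Port (+1); total 4.
No residual Depot→Port path; max flow = 4.
Certifying cut of size 4: {Depot→Port, Depot→a, Depot→c, e→Port}.

4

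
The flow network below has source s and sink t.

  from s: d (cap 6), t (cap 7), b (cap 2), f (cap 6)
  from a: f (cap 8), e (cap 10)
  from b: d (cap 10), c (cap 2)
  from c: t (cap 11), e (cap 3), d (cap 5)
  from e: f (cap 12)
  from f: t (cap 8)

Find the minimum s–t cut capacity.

15

Augment s→t: bottleneck 7, flow now 7.
Augment s→f→t: bottleneck 6, flow now 13.
Augment s→b→c→t: bottleneck 2, flow now 15.
No augmenting path remains; maximum flow = 15.
By max-flow min-cut, the minimum cut capacity equals the max flow.
In the residual graph, reachable from s: {s, d}.
Min-cut edges: s→b (2), s→f (6), s→t (7); capacity 2 + 6 + 7 = 15.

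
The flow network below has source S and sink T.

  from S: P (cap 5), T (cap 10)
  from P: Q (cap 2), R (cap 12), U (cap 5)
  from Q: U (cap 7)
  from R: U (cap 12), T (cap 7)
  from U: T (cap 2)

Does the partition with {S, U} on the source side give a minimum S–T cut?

Given cut capacity: 5 + 10 + 2 = 17.
Augment S→T: bottleneck 10, flow now 10.
Augment S→P→R→T: bottleneck 5, flow now 15.
No augmenting path remains; maximum flow = 15.
In the residual graph, reachable from S: {S}.
Min-cut edges: S→P (5), S→T (10); capacity 5 + 10 = 15.
Cut capacity 17 exceeds the max flow 15, so it is not minimum.

No — its capacity is 17, but the minimum cut has capacity 15.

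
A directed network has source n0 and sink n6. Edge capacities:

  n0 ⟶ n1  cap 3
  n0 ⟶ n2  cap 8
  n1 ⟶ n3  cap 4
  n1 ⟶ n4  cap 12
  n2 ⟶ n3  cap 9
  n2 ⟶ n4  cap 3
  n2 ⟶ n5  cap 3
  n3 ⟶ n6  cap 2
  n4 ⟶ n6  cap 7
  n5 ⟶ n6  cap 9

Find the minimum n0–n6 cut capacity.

Augment n0→n1→n3→n6: bottleneck 2, flow now 2.
Augment n0→n1→n4→n6: bottleneck 1, flow now 3.
Augment n0→n2→n4→n6: bottleneck 3, flow now 6.
Augment n0→n2→n5→n6: bottleneck 3, flow now 9.
Augment n0→n2→n3→n1→n4→n6: bottleneck 2, flow now 11. (uses reverse residual edge)
No augmenting path remains; maximum flow = 11.
By max-flow min-cut, the minimum cut capacity equals the max flow.
In the residual graph, reachable from n0: {n0}.
Min-cut edges: n0→n1 (3), n0→n2 (8); capacity 3 + 8 = 11.

11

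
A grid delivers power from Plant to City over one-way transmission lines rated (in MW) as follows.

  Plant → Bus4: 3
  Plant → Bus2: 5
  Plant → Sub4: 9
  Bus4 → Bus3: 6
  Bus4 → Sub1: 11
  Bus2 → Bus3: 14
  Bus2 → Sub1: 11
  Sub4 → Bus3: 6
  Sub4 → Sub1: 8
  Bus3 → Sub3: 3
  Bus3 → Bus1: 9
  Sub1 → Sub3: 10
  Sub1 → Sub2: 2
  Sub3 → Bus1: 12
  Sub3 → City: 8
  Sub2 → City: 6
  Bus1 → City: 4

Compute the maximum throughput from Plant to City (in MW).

Augment Plant→Bus4→Bus3→Sub3→City: bottleneck 3, flow now 3.
Augment Plant→Bus2→Bus3→Bus1→City: bottleneck 4, flow now 7.
Augment Plant→Bus2→Sub1→Sub3→City: bottleneck 1, flow now 8.
Augment Plant→Sub4→Sub1→Sub3→City: bottleneck 4, flow now 12.
Augment Plant→Sub4→Sub1→Sub2→City: bottleneck 2, flow now 14.
No augmenting path remains; maximum flow = 14.
In the residual graph, reachable from Plant: {Plant, Bus4, Bus2, Sub4, Bus3, Sub1, Sub3, Bus1}.
Min-cut edges: Sub1→Sub2 (2), Sub3→City (8), Bus1→City (4); capacity 2 + 8 + 4 = 14.
This cut is saturated, so no flow can exceed 14.

14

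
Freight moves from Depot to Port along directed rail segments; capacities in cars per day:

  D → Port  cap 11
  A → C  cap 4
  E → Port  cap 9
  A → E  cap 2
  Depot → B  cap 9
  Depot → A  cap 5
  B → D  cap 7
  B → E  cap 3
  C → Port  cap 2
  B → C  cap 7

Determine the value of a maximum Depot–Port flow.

Augment Depot→A→C→Port: bottleneck 2, flow now 2.
Augment Depot→A→E→Port: bottleneck 2, flow now 4.
Augment Depot→B→D→Port: bottleneck 7, flow now 11.
Augment Depot→B→E→Port: bottleneck 2, flow now 13.
No augmenting path remains; maximum flow = 13.
In the residual graph, reachable from Depot: {Depot, A, C}.
Min-cut edges: Depot→B (9), A→E (2), C→Port (2); capacity 9 + 2 + 2 = 13.
This cut is saturated, so no flow can exceed 13.

13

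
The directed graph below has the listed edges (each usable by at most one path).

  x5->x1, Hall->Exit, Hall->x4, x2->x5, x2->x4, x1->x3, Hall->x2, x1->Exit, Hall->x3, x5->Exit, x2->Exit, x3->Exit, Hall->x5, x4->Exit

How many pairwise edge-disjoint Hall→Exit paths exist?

Assign every edge capacity 1; by Menger, the answer equals the max flow.
Path Hall→Exit (+1); total 1.
Path Hall→x2→Exit (+1); total 2.
Path Hall→x3→Exit (+1); total 3.
Path Hall→x4→Exit (+1); total 4.
Path Hall→x5→Exit (+1); total 5.
No residual Hall→Exit path; max flow = 5.
Certifying cut of size 5: {Hall→Exit, Hall→x2, Hall→x3, Hall→x4, Hall→x5}.

5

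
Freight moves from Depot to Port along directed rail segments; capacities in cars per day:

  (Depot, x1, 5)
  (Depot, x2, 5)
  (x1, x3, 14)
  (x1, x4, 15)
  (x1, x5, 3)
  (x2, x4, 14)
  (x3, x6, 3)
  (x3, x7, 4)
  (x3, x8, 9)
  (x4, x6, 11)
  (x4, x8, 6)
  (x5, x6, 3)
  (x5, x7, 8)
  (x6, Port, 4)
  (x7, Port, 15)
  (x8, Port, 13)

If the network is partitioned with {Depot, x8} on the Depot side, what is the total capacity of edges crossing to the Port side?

23

Edges leaving {Depot, x8}: Depot→x1 (5), Depot→x2 (5), x8→Port (13).
Cut capacity = 5 + 5 + 13 = 23.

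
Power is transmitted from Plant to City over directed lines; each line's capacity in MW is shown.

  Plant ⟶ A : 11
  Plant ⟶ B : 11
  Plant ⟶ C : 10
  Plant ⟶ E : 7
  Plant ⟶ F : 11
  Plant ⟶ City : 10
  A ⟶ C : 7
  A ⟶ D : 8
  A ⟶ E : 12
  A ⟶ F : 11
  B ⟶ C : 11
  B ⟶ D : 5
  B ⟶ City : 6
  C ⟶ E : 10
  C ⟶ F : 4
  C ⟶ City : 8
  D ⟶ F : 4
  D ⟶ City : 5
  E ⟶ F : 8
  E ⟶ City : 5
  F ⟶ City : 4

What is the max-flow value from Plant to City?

38

Augment Plant→City: bottleneck 10, flow now 10.
Augment Plant→B→City: bottleneck 6, flow now 16.
Augment Plant→C→City: bottleneck 8, flow now 24.
Augment Plant→E→City: bottleneck 5, flow now 29.
Augment Plant→F→City: bottleneck 4, flow now 33.
Augment Plant→A→D→City: bottleneck 5, flow now 38.
No augmenting path remains; maximum flow = 38.
In the residual graph, reachable from Plant: {Plant, A, B, C, D, E, F}.
Min-cut edges: Plant→City (10), B→City (6), C→City (8), D→City (5), E→City (5), F→City (4); capacity 10 + 6 + 8 + 5 + 5 + 4 = 38.
This cut is saturated, so no flow can exceed 38.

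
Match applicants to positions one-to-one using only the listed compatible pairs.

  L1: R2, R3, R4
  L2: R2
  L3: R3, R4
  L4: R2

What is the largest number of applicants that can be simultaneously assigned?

3

Unit-capacity flow: source→left, listed edges, right→sink; max matching = max flow.
Augmenting path L1→R2 (+1); matched 1.
Augmenting path L3→R3 (+1); matched 2.
Augmenting path L2→R2→L1→R4 (+1); matched 3.
No augmenting path remains; maximum matching = 3.
König certificate: {L1, L3, R2} is a vertex cover of size 3 (every listed pair touches it), so no matching can be larger.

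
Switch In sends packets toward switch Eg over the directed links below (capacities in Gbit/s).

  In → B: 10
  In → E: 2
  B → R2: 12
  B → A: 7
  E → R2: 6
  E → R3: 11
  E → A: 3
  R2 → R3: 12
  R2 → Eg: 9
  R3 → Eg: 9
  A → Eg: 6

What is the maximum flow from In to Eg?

Augment In→B→R2→Eg: bottleneck 9, flow now 9.
Augment In→B→A→Eg: bottleneck 1, flow now 10.
Augment In→E→R3→Eg: bottleneck 2, flow now 12.
No augmenting path remains; maximum flow = 12.
In the residual graph, reachable from In: {In}.
Min-cut edges: In→B (10), In→E (2); capacity 10 + 2 = 12.
This cut is saturated, so no flow can exceed 12.

12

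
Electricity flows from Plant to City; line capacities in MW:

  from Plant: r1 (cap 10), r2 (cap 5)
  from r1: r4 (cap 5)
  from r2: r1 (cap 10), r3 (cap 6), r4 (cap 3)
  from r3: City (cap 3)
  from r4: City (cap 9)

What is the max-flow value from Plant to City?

Augment Plant→r1→r4→City: bottleneck 5, flow now 5.
Augment Plant→r2→r3→City: bottleneck 3, flow now 8.
Augment Plant→r2→r4→City: bottleneck 2, flow now 10.
No augmenting path remains; maximum flow = 10.
In the residual graph, reachable from Plant: {Plant, r1}.
Min-cut edges: Plant→r2 (5), r1→r4 (5); capacity 5 + 5 = 10.
This cut is saturated, so no flow can exceed 10.

10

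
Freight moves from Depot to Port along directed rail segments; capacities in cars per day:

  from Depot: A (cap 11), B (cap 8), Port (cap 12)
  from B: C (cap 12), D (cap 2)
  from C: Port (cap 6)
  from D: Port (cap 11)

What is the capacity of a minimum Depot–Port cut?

20

Augment Depot→Port: bottleneck 12, flow now 12.
Augment Depot→B→C→Port: bottleneck 6, flow now 18.
Augment Depot→B→D→Port: bottleneck 2, flow now 20.
No augmenting path remains; maximum flow = 20.
By max-flow min-cut, the minimum cut capacity equals the max flow.
In the residual graph, reachable from Depot: {Depot, A}.
Min-cut edges: Depot→B (8), Depot→Port (12); capacity 8 + 12 = 20.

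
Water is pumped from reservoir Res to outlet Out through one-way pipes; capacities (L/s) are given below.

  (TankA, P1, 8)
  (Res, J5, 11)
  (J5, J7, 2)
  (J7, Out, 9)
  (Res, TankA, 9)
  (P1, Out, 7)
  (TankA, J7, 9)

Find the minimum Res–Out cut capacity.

Augment Res→J5→J7→Out: bottleneck 2, flow now 2.
Augment Res→TankA→J7→Out: bottleneck 7, flow now 9.
Augment Res→TankA→P1→Out: bottleneck 2, flow now 11.
No augmenting path remains; maximum flow = 11.
By max-flow min-cut, the minimum cut capacity equals the max flow.
In the residual graph, reachable from Res: {Res, J5}.
Min-cut edges: Res→TankA (9), J5→J7 (2); capacity 9 + 2 = 11.

11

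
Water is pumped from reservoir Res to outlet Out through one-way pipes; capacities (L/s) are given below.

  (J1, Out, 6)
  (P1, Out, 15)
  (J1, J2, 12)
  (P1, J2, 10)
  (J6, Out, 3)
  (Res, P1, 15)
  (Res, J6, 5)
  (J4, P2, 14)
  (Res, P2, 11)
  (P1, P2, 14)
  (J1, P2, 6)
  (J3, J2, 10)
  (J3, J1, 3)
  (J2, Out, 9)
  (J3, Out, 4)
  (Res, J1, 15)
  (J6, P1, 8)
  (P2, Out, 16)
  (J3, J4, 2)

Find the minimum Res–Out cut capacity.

46

Augment Res→J1→Out: bottleneck 6, flow now 6.
Augment Res→J6→Out: bottleneck 3, flow now 9.
Augment Res→P1→Out: bottleneck 15, flow now 24.
Augment Res→P2→Out: bottleneck 11, flow now 35.
Augment Res→J1→J2→Out: bottleneck 9, flow now 44.
Augment Res→J6→P1→P2→Out: bottleneck 2, flow now 46.
No augmenting path remains; maximum flow = 46.
By max-flow min-cut, the minimum cut capacity equals the max flow.
In the residual graph, reachable from Res: {Res}.
Min-cut edges: Res→J1 (15), Res→J6 (5), Res→P1 (15), Res→P2 (11); capacity 15 + 5 + 15 + 11 = 46.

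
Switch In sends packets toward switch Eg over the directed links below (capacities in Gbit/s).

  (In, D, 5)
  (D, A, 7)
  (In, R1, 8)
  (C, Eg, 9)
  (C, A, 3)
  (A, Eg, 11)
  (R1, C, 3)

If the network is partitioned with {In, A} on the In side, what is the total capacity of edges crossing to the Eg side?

24

Edges leaving {In, A}: In→R1 (8), In→D (5), A→Eg (11).
Cut capacity = 8 + 5 + 11 = 24.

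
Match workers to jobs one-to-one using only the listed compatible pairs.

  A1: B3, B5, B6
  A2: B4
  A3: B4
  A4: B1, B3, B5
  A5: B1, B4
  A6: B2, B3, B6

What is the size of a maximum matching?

Unit-capacity flow: source→left, listed edges, right→sink; max matching = max flow.
Augmenting path A1→B3 (+1); matched 1.
Augmenting path A2→B4 (+1); matched 2.
Augmenting path A4→B1 (+1); matched 3.
Augmenting path A6→B2 (+1); matched 4.
Augmenting path A5→B1→A4→B5 (+1); matched 5.
No augmenting path remains; maximum matching = 5.
König certificate: {A1, A4, A5, A6, B4} is a vertex cover of size 5 (every listed pair touches it), so no matching can be larger.

5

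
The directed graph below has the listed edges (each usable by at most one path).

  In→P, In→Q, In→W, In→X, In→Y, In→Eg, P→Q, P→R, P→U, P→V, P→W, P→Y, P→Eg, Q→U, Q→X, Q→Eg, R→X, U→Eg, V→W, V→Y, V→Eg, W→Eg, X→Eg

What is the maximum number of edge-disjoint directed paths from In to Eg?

5

Assign every edge capacity 1; by Menger, the answer equals the max flow.
Path In→Eg (+1); total 1.
Path In→P→Eg (+1); total 2.
Path In→Q→Eg (+1); total 3.
Path In→W→Eg (+1); total 4.
Path In→X→Eg (+1); total 5.
No residual In→Eg path; max flow = 5.
Certifying cut of size 5: {In→Eg, In→P, In→Q, In→W, In→X}.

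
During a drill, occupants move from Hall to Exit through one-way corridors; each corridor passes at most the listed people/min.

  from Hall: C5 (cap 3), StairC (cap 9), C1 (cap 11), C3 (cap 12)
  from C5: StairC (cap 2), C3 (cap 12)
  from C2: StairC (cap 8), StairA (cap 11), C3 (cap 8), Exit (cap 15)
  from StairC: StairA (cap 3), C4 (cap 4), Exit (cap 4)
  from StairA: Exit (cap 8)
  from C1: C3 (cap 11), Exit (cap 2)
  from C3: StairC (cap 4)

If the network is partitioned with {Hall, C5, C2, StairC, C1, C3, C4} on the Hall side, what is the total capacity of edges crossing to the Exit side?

35

Edges leaving {Hall, C5, C2, StairC, C1, C3, C4}: C2→StairA (11), C2→Exit (15), StairC→StairA (3), StairC→Exit (4), C1→Exit (2).
Cut capacity = 11 + 15 + 3 + 4 + 2 = 35.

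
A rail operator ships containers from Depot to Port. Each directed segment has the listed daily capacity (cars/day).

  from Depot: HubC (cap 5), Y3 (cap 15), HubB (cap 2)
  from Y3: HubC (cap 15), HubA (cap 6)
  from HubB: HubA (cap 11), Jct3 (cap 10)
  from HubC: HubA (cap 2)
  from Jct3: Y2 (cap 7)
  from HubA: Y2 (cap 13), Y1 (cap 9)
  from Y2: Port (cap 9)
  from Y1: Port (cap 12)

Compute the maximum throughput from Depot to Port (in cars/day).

10

Augment Depot→Y3→HubA→Y2→Port: bottleneck 6, flow now 6.
Augment Depot→HubB→Jct3→Y2→Port: bottleneck 2, flow now 8.
Augment Depot→HubC→HubA→Y2→Port: bottleneck 1, flow now 9.
Augment Depot→HubC→HubA→Y1→Port: bottleneck 1, flow now 10.
No augmenting path remains; maximum flow = 10.
In the residual graph, reachable from Depot: {Depot, Y3, HubC}.
Min-cut edges: Depot→HubB (2), Y3→HubA (6), HubC→HubA (2); capacity 2 + 6 + 2 = 10.
This cut is saturated, so no flow can exceed 10.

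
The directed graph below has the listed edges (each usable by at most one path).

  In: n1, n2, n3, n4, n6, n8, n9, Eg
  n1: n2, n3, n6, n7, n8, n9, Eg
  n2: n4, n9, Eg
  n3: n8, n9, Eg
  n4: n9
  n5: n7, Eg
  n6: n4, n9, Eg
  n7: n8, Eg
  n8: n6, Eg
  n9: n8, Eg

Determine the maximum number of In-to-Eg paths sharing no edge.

7

Assign every edge capacity 1; by Menger, the answer equals the max flow.
Path In→Eg (+1); total 1.
Path In→n1→Eg (+1); total 2.
Path In→n2→Eg (+1); total 3.
Path In→n3→Eg (+1); total 4.
Path In→n6→Eg (+1); total 5.
Path In→n8→Eg (+1); total 6.
Path In→n9→Eg (+1); total 7.
No residual In→Eg path; max flow = 7.
Certifying cut of size 7: {In→Eg, In→n1, In→n2, In→n3, n6→Eg, n8→Eg, n9→Eg}.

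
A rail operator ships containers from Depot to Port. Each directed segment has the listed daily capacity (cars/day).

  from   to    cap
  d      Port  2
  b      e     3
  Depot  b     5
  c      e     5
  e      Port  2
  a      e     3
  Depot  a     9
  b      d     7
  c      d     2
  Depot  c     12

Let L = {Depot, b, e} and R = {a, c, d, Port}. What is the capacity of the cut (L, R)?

Edges leaving {Depot, b, e}: Depot→a (9), Depot→c (12), b→d (7), e→Port (2).
Cut capacity = 9 + 12 + 7 + 2 = 30.

30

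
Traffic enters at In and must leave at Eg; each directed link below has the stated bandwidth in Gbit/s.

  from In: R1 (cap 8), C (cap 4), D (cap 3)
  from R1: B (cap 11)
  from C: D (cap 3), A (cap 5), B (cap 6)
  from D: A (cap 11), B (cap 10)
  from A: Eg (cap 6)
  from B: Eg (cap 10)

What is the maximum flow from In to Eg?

15

Augment In→R1→B→Eg: bottleneck 8, flow now 8.
Augment In→C→A→Eg: bottleneck 4, flow now 12.
Augment In→D→A→Eg: bottleneck 2, flow now 14.
Augment In→D→B→Eg: bottleneck 1, flow now 15.
No augmenting path remains; maximum flow = 15.
In the residual graph, reachable from In: {In}.
Min-cut edges: In→R1 (8), In→C (4), In→D (3); capacity 8 + 4 + 3 = 15.
This cut is saturated, so no flow can exceed 15.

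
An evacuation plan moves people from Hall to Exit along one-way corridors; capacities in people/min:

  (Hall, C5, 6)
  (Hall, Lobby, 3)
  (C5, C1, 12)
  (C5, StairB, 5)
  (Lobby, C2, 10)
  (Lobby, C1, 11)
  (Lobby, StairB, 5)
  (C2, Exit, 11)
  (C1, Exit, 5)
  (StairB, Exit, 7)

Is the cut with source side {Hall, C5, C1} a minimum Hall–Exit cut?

Given cut capacity: 3 + 5 + 5 = 13.
Augment Hall→C5→C1→Exit: bottleneck 5, flow now 5.
Augment Hall→C5→StairB→Exit: bottleneck 1, flow now 6.
Augment Hall→Lobby→C2→Exit: bottleneck 3, flow now 9.
No augmenting path remains; maximum flow = 9.
In the residual graph, reachable from Hall: {Hall}.
Min-cut edges: Hall→C5 (6), Hall→Lobby (3); capacity 6 + 3 = 9.
Cut capacity 13 exceeds the max flow 9, so it is not minimum.

No — its capacity is 13, but the minimum cut has capacity 9.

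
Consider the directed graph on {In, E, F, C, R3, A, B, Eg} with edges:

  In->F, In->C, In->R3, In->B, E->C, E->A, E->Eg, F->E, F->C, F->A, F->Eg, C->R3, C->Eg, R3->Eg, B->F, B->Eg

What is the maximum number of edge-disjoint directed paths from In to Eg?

Assign every edge capacity 1; by Menger, the answer equals the max flow.
Path In→F→Eg (+1); total 1.
Path In→C→Eg (+1); total 2.
Path In→R3→Eg (+1); total 3.
Path In→B→Eg (+1); total 4.
No residual In→Eg path; max flow = 4.
Certifying cut of size 4: {In→B, In→C, In→F, In→R3}.

4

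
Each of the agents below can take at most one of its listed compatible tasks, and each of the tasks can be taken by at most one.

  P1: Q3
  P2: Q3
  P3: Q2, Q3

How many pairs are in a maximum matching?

2

Unit-capacity flow: source→left, listed edges, right→sink; max matching = max flow.
Augmenting path P1→Q3 (+1); matched 1.
Augmenting path P3→Q2 (+1); matched 2.
No augmenting path remains; maximum matching = 2.
König certificate: {P3, Q3} is a vertex cover of size 2 (every listed pair touches it), so no matching can be larger.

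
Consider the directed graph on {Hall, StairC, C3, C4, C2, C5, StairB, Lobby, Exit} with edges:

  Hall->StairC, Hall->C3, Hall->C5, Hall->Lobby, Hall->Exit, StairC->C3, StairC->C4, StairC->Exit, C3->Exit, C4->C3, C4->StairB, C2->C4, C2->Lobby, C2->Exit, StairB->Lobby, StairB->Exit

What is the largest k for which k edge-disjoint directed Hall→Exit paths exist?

Assign every edge capacity 1; by Menger, the answer equals the max flow.
Path Hall→Exit (+1); total 1.
Path Hall→StairC→Exit (+1); total 2.
Path Hall→C3→Exit (+1); total 3.
No residual Hall→Exit path; max flow = 3.
Certifying cut of size 3: {Hall→C3, Hall→Exit, Hall→StairC}.

3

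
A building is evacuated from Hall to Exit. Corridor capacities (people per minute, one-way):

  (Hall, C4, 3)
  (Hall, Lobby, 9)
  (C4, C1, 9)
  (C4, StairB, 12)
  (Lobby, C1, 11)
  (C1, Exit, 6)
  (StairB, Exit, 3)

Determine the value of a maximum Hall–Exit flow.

Augment Hall→C4→C1→Exit: bottleneck 3, flow now 3.
Augment Hall→Lobby→C1→Exit: bottleneck 3, flow now 6.
Augment Hall→Lobby→C1→C4→StairB→Exit: bottleneck 3, flow now 9. (uses reverse residual edge)
No augmenting path remains; maximum flow = 9.
In the residual graph, reachable from Hall: {Hall, Lobby, C1}.
Min-cut edges: Hall→C4 (3), C1→Exit (6); capacity 3 + 6 = 9.
This cut is saturated, so no flow can exceed 9.

9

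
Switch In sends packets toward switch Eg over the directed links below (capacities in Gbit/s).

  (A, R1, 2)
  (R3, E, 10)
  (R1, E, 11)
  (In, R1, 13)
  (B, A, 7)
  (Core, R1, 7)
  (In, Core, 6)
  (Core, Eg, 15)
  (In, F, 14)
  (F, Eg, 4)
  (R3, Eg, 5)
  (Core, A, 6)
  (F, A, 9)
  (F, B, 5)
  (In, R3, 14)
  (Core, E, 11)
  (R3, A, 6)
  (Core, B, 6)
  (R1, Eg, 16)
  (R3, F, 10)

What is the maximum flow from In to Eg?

30

Augment In→Core→Eg: bottleneck 6, flow now 6.
Augment In→R3→Eg: bottleneck 5, flow now 11.
Augment In→F→Eg: bottleneck 4, flow now 15.
Augment In→R1→Eg: bottleneck 13, flow now 28.
Augment In→R3→A→R1→Eg: bottleneck 2, flow now 30.
No augmenting path remains; maximum flow = 30.
In the residual graph, reachable from In: {In, B, R3, F, A, E}.
Min-cut edges: In→Core (6), In→R1 (13), R3→Eg (5), F→Eg (4), A→R1 (2); capacity 6 + 13 + 5 + 4 + 2 = 30.
This cut is saturated, so no flow can exceed 30.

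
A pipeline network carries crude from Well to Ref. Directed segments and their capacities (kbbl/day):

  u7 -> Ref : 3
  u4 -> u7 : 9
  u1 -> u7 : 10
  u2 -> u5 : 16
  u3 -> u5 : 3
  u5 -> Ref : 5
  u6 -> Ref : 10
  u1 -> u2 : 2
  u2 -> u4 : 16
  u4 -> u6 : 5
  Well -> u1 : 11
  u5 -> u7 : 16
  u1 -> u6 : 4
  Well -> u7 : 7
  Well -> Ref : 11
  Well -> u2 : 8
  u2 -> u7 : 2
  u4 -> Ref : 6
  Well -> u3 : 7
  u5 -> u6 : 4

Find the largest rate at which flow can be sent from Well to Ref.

31

Augment Well→Ref: bottleneck 11, flow now 11.
Augment Well→u7→Ref: bottleneck 3, flow now 14.
Augment Well→u1→u6→Ref: bottleneck 4, flow now 18.
Augment Well→u2→u4→Ref: bottleneck 6, flow now 24.
Augment Well→u2→u5→Ref: bottleneck 2, flow now 26.
Augment Well→u3→u5→Ref: bottleneck 3, flow now 29.
Augment Well→u1→u2→u4→u6→Ref: bottleneck 2, flow now 31.
No augmenting path remains; maximum flow = 31.
In the residual graph, reachable from Well: {Well, u1, u3, u7}.
Min-cut edges: Well→u2 (8), Well→Ref (11), u1→u2 (2), u1→u6 (4), u3→u5 (3), u7→Ref (3); capacity 8 + 11 + 2 + 4 + 3 + 3 = 31.
This cut is saturated, so no flow can exceed 31.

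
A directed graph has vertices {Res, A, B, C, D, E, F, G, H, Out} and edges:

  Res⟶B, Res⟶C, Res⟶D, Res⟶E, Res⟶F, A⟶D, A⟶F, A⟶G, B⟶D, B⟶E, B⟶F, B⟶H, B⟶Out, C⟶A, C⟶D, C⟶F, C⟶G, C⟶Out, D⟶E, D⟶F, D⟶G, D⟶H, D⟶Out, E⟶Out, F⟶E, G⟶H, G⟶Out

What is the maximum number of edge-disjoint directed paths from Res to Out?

Assign every edge capacity 1; by Menger, the answer equals the max flow.
Path Res→B→Out (+1); total 1.
Path Res→C→Out (+1); total 2.
Path Res→D→Out (+1); total 3.
Path Res→E→Out (+1); total 4.
No residual Res→Out path; max flow = 4.
Certifying cut of size 4: {E→Out, Res→B, Res→C, Res→D}.

4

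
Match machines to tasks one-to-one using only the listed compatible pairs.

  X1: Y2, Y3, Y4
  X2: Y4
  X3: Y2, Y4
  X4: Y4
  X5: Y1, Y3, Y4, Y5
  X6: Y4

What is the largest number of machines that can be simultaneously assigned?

4

Unit-capacity flow: source→left, listed edges, right→sink; max matching = max flow.
Augmenting path X1→Y2 (+1); matched 1.
Augmenting path X2→Y4 (+1); matched 2.
Augmenting path X5→Y1 (+1); matched 3.
Augmenting path X3→Y2→X1→Y3 (+1); matched 4.
No augmenting path remains; maximum matching = 4.
König certificate: {X1, X3, X5, Y4} is a vertex cover of size 4 (every listed pair touches it), so no matching can be larger.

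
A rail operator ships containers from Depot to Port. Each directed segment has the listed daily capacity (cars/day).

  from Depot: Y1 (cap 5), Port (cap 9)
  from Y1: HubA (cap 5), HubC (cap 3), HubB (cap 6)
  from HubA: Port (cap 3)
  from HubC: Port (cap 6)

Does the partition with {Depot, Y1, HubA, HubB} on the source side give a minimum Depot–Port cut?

No — its capacity is 15, but the minimum cut has capacity 14.

Given cut capacity: 9 + 3 + 3 = 15.
Augment Depot→Port: bottleneck 9, flow now 9.
Augment Depot→Y1→HubA→Port: bottleneck 3, flow now 12.
Augment Depot→Y1→HubC→Port: bottleneck 2, flow now 14.
No augmenting path remains; maximum flow = 14.
In the residual graph, reachable from Depot: {Depot}.
Min-cut edges: Depot→Y1 (5), Depot→Port (9); capacity 5 + 9 = 14.
Cut capacity 15 exceeds the max flow 14, so it is not minimum.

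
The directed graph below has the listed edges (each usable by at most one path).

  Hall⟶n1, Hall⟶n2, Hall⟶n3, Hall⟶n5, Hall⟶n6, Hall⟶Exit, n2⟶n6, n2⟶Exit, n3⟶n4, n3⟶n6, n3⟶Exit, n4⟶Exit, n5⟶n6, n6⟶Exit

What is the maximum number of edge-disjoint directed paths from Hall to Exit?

4

Assign every edge capacity 1; by Menger, the answer equals the max flow.
Path Hall→Exit (+1); total 1.
Path Hall→n2→Exit (+1); total 2.
Path Hall→n3→Exit (+1); total 3.
Path Hall→n6→Exit (+1); total 4.
No residual Hall→Exit path; max flow = 4.
Certifying cut of size 4: {Hall→Exit, Hall→n2, Hall→n3, n6→Exit}.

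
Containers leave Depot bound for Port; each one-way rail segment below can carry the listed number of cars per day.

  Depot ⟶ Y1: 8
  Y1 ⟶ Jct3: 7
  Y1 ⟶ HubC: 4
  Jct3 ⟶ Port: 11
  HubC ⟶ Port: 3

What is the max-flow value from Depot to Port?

8

Augment Depot→Y1→Jct3→Port: bottleneck 7, flow now 7.
Augment Depot→Y1→HubC→Port: bottleneck 1, flow now 8.
No augmenting path remains; maximum flow = 8.
In the residual graph, reachable from Depot: {Depot}.
Min-cut edges: Depot→Y1 (8); capacity 8 = 8.
This cut is saturated, so no flow can exceed 8.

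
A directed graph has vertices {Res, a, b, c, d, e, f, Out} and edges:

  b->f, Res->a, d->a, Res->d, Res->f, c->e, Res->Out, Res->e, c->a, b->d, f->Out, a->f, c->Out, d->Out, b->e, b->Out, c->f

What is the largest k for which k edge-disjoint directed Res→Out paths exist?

Assign every edge capacity 1; by Menger, the answer equals the max flow.
Path Res→Out (+1); total 1.
Path Res→d→Out (+1); total 2.
Path Res→f→Out (+1); total 3.
No residual Res→Out path; max flow = 3.
Certifying cut of size 3: {Res→Out, Res→d, f→Out}.

3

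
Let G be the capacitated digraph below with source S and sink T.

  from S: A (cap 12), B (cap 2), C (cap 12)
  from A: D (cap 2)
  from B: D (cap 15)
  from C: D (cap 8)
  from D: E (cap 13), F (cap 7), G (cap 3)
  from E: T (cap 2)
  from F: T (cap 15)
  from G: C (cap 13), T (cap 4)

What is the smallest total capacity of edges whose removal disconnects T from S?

Augment S→A→D→E→T: bottleneck 2, flow now 2.
Augment S→B→D→F→T: bottleneck 2, flow now 4.
Augment S→C→D→F→T: bottleneck 5, flow now 9.
Augment S→C→D→G→T: bottleneck 3, flow now 12.
No augmenting path remains; maximum flow = 12.
By max-flow min-cut, the minimum cut capacity equals the max flow.
In the residual graph, reachable from S: {S, A, C}.
Min-cut edges: S→B (2), A→D (2), C→D (8); capacity 2 + 2 + 8 = 12.

12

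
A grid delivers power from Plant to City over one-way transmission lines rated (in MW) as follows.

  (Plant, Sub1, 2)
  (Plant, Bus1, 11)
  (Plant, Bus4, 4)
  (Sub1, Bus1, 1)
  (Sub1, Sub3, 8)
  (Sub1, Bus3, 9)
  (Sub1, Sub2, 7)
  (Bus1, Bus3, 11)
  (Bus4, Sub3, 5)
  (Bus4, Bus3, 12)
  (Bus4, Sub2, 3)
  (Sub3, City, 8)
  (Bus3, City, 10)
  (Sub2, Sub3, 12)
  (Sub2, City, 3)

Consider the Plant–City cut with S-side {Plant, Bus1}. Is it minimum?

No — its capacity is 17, but the minimum cut has capacity 16.

Given cut capacity: 2 + 4 + 11 = 17.
Augment Plant→Sub1→Sub3→City: bottleneck 2, flow now 2.
Augment Plant→Bus1→Bus3→City: bottleneck 10, flow now 12.
Augment Plant→Bus4→Sub3→City: bottleneck 4, flow now 16.
No augmenting path remains; maximum flow = 16.
In the residual graph, reachable from Plant: {Plant, Bus1, Bus3}.
Min-cut edges: Plant→Sub1 (2), Plant→Bus4 (4), Bus3→City (10); capacity 2 + 4 + 10 = 16.
Cut capacity 17 exceeds the max flow 16, so it is not minimum.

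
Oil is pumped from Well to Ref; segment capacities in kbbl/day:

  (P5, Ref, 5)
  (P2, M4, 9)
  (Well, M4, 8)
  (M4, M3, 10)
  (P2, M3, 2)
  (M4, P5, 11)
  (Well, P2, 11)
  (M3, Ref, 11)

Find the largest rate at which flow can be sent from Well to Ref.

Augment Well→M4→M3→Ref: bottleneck 8, flow now 8.
Augment Well→P2→M3→Ref: bottleneck 2, flow now 10.
Augment Well→P2→M4→M3→Ref: bottleneck 1, flow now 11.
Augment Well→P2→M4→P5→Ref: bottleneck 5, flow now 16.
No augmenting path remains; maximum flow = 16.
In the residual graph, reachable from Well: {Well, M4, P2, M3, P5}.
Min-cut edges: M3→Ref (11), P5→Ref (5); capacity 11 + 5 = 16.
This cut is saturated, so no flow can exceed 16.

16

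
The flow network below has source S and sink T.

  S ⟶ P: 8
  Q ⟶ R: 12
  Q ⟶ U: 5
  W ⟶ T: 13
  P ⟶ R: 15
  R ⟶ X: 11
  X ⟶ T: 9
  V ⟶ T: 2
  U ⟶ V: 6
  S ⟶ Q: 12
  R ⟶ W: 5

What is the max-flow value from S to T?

16

Augment S→P→R→W→T: bottleneck 5, flow now 5.
Augment S→P→R→X→T: bottleneck 3, flow now 8.
Augment S→Q→R→X→T: bottleneck 6, flow now 14.
Augment S→Q→U→V→T: bottleneck 2, flow now 16.
No augmenting path remains; maximum flow = 16.
In the residual graph, reachable from S: {S, P, Q, R, U, V, X}.
Min-cut edges: R→W (5), V→T (2), X→T (9); capacity 5 + 2 + 9 = 16.
This cut is saturated, so no flow can exceed 16.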